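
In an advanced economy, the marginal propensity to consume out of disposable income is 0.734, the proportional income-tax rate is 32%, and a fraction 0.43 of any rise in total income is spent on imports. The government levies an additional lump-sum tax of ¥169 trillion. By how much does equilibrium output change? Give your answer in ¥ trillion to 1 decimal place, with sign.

−¥133.3 trillion

A lump-sum tax change of +¥169 trillion shifts disposable income by −¥169 trillion; first-round consumption changes by −c × ΔT = −0.734 × (+¥169 trillion) = −¥124.046 trillion.
Expenditure multiplier = 1/(1 − c(1−t) + m) = 1/(1 − 0.734×0.68 + 0.43) = 1/0.93088 ≈ 1.074.
The tax multiplier is −c × k ≈ −0.789, so ΔY = k × (−c·ΔT) = (−¥124.046 trillion) / 0.93088 ≈ −¥133.3 trillion.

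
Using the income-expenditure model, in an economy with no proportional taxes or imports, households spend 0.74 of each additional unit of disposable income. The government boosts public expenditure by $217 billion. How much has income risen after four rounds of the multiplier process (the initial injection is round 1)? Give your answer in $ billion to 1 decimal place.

$584.3 billion

Round 1 adds ΔG = $217 billion; each later round is MPC = 0.74 times the previous.
After 4 rounds: 217 + 160.58 + 118.8292 + 87.933608 = ΔG·(1 − c^4)/(1 − c) = 217 × (1 − 0.29986576)/0.26 ≈ $584.3 billion.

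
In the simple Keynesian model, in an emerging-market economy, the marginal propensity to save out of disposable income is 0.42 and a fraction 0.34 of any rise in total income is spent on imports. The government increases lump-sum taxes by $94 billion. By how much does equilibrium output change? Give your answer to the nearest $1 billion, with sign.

−$72 billion

MPC = 1 − MPS = 1 − 0.42 = 0.58.
A lump-sum tax change of +$94 billion shifts disposable income by −$94 billion; first-round consumption changes by −c × ΔT = −0.58 × (+$94 billion) = −$54.52 billion.
Expenditure multiplier = 1/(1 − c + m) = 1/(1 − 0.58 + 0.34) = 1/0.76 ≈ 1.316.
The tax multiplier is −c × k ≈ −0.763, so ΔY = k × (−c·ΔT) = (−$54.52 billion) / 0.76 ≈ −$72 billion.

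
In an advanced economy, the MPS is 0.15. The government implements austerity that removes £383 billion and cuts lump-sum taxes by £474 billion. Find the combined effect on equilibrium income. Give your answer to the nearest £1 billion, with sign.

+£133 billion

MPC = 1 − MPS = 1 − 0.15 = 0.85.
Expenditure multiplier = 1/(1 − MPC) = 1/(1 − 0.85) = 1/0.15 ≈ 6.667.
ΔG contributes k·ΔG = (−£383 billion) / 0.15 ≈ −£2,553.3 billion.
ΔT of −£474 billion changes first-round spending by −c·ΔT = +£402.9 billion, contributing k·(−c·ΔT) = (+£402.9 billion) / 0.15 = +£2,686 billion.
Net ΔY = k(ΔG − c·ΔT) = (+£19.9 billion) / 0.15 ≈ +£133 billion.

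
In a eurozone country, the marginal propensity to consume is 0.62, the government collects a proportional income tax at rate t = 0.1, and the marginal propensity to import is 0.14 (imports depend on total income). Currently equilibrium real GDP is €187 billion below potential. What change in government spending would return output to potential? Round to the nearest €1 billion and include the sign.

+€109 billion

Spending multiplier = 1/(1 − c(1−t) + m) = 1/(1 − 0.62×0.9 + 0.14) = 1/0.582 ≈ 1.718.
Need ΔY = +€187 billion, so ΔG = ΔY/k = (+€187 billion) × 0.582 ≈ +€109 billion.
The government should increase government spending by €109 billion.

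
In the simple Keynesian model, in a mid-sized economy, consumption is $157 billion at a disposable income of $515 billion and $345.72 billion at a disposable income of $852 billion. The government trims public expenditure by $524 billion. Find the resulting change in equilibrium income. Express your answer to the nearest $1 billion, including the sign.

MPC = ΔC/ΔYd = (345.72 − 157)/(852 − 515) = 188.72/337 = 0.56.
Expenditure multiplier = 1/(1 − MPC) = 1/(1 − 0.56) = 1/0.44 ≈ 2.273.
ΔY = k × ΔG = (−$524 billion) / 0.44 ≈ −$1,191 billion.

−$1,191 billion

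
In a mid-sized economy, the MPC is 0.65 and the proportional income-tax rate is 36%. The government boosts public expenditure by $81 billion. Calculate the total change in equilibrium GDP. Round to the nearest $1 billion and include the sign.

+$139 billion

Spending multiplier = 1/(1 − c(1−t)) = 1/(1 − 0.65×0.64) = 1/0.584 ≈ 1.712.
ΔY = k × ΔG = (+$81 billion) / 0.584 ≈ +$139 billion.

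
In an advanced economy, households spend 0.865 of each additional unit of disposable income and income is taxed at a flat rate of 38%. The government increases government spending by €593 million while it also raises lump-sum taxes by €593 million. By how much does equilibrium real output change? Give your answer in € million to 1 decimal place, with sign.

Expenditure multiplier = 1/(1 − c(1−t)) = 1/(1 − 0.865×0.62) = 1/0.4637 ≈ 2.157.
ΔG contributes k·ΔG = (+€593 million) / 0.4637 ≈ +€1,278.8 million.
ΔT of +€593 million changes first-round spending by −c·ΔT = −€512.945 million, contributing k·(−c·ΔT) = (−€512.945 million) / 0.4637 ≈ −€1,106.2 million.
Net ΔY = k(ΔG − c·ΔT) = (+€80.055 million) / 0.4637 ≈ +€172.6 million.

+€172.6 million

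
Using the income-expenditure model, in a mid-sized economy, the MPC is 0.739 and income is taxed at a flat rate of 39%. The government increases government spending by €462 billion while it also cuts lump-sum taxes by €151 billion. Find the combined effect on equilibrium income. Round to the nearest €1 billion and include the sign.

Expenditure multiplier = 1/(1 − c(1−t)) = 1/(1 − 0.739×0.61) = 1/0.54921 ≈ 1.821.
ΔG contributes k·ΔG = (+€462 billion) / 0.54921 ≈ +€841.2 billion.
ΔT of −€151 billion changes first-round spending by −c·ΔT = +€111.589 billion, contributing k·(−c·ΔT) = (+€111.589 billion) / 0.54921 ≈ +€203.2 billion.
Net ΔY = k(ΔG − c·ΔT) = (+€573.589 billion) / 0.54921 ≈ +€1,044 billion.

+€1,044 billion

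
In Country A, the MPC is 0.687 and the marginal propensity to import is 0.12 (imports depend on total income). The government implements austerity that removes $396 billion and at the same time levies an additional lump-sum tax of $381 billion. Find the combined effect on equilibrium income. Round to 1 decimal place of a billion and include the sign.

−$1,519.0 billion

Expenditure multiplier = 1/(1 − c + m) = 1/(1 − 0.687 + 0.12) = 1/0.433 ≈ 2.309.
ΔG contributes k·ΔG = (−$396 billion) / 0.433 ≈ −$914.5 billion.
ΔT of +$381 billion changes first-round spending by −c·ΔT = −$261.747 billion, contributing k·(−c·ΔT) = (−$261.747 billion) / 0.433 ≈ −$604.5 billion.
Net ΔY = k(ΔG − c·ΔT) = (−$657.747 billion) / 0.433 ≈ −$1,519 billion.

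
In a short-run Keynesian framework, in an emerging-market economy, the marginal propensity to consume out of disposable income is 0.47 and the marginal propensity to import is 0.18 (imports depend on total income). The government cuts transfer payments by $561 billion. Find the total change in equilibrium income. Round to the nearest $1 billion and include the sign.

−$371 billion

The transfer change shifts disposable income by −$561 billion, so first-round consumption changes by c·ΔTR = 0.47 × (−$561 billion) = −$263.67 billion.
Expenditure multiplier = 1/(1 − c + m) = 1/(1 − 0.47 + 0.18) = 1/0.71 ≈ 1.408.
The transfer multiplier is c × k ≈ 0.662, so ΔY = k × (c·ΔTR) = (−$263.67 billion) / 0.71 ≈ −$371 billion.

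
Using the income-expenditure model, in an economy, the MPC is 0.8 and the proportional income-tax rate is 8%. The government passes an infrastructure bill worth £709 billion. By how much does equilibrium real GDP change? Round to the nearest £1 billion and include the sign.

Spending multiplier = 1/(1 − c(1−t)) = 1/(1 − 0.8×0.92) = 1/0.264 ≈ 3.788.
ΔY = k × ΔG = (+£709 billion) / 0.264 ≈ +£2,686 billion.

+£2,686 billion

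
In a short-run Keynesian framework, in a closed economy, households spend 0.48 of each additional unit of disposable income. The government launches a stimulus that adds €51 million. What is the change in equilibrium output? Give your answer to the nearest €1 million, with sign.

Expenditure multiplier = 1/(1 − MPC) = 1/(1 − 0.48) = 1/0.52 ≈ 1.923.
ΔY = k × ΔG = (+€51 million) / 0.52 ≈ +€98 million.

+€98 million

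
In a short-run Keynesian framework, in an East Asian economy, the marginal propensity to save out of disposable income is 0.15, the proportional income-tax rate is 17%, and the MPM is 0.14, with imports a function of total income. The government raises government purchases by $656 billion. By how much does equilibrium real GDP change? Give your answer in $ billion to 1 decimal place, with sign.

MPC = 1 − MPS = 1 − 0.15 = 0.85.
Government-spending multiplier = 1/(1 − c(1−t) + m) = 1/(1 − 0.85×0.83 + 0.14) = 1/0.4345 ≈ 2.301.
ΔY = k × ΔG = (+$656 billion) / 0.4345 ≈ +$1,509.8 billion.

+$1,509.8 billion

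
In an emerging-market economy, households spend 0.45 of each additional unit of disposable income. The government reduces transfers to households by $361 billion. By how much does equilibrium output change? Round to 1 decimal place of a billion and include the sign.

−$295.4 billion

The transfer change shifts disposable income by −$361 billion, so first-round consumption changes by c·ΔTR = 0.45 × (−$361 billion) = −$162.45 billion.
Expenditure multiplier = 1/(1 − MPC) = 1/(1 − 0.45) = 1/0.55 ≈ 1.818.
The transfer multiplier is c × k ≈ 0.818, so ΔY = k × (c·ΔTR) = (−$162.45 billion) / 0.55 ≈ −$295.4 billion.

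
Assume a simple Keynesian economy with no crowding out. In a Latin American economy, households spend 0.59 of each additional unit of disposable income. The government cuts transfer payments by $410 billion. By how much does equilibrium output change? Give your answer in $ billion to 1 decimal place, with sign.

The transfer change shifts disposable income by −$410 billion, so first-round consumption changes by c·ΔTR = 0.59 × (−$410 billion) = −$241.9 billion.
Expenditure multiplier = 1/(1 − MPC) = 1/(1 − 0.59) = 1/0.41 ≈ 2.439.
The transfer multiplier is c × k ≈ 1.439, so ΔY = k × (c·ΔTR) = (−$241.9 billion) / 0.41 = −$590 billion.

−$590.0 billion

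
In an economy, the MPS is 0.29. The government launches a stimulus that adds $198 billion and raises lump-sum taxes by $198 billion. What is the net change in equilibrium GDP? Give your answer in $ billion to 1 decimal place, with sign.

+$198.0 billion

MPC = 1 − MPS = 1 − 0.29 = 0.71.
Expenditure multiplier = 1/(1 − MPC) = 1/(1 − 0.71) = 1/0.29 ≈ 3.448.
ΔG contributes k·ΔG = (+$198 billion) / 0.29 ≈ +$682.8 billion.
ΔT of +$198 billion changes first-round spending by −c·ΔT = −$140.58 billion, contributing k·(−c·ΔT) = (−$140.58 billion) / 0.29 ≈ −$484.8 billion.
With ΔG = ΔT and no other leakages, the balanced-budget multiplier is 1, so ΔY = ΔG = +$198 billion.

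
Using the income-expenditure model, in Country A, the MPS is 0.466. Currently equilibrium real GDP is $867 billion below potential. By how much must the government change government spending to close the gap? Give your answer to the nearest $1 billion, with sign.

MPC = 1 − MPS = 1 − 0.466 = 0.534.
Spending multiplier = 1/(1 − MPC) = 1/(1 − 0.534) = 1/0.466 ≈ 2.146.
Need ΔY = +$867 billion, so ΔG = ΔY/k = (+$867 billion) × 0.466 ≈ +$404 billion.
The government should increase government spending by $404 billion.

+$404 billion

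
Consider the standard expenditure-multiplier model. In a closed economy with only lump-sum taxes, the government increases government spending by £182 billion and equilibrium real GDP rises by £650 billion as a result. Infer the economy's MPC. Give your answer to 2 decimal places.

0.72

Implied spending multiplier k = ΔY/ΔG = 650/182 ≈ 3.5714.
Since k = 1/(1 − MPC), MPC = 1 − 1/k = 1 − ΔG/ΔY = 1 − 182/650 = 0.72.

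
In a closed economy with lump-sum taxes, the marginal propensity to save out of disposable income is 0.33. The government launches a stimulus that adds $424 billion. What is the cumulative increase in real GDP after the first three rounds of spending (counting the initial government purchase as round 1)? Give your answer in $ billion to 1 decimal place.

MPC = 1 − MPS = 1 − 0.33 = 0.67.
Round 1 adds ΔG = $424 billion; each later round is MPC = 0.67 times the previous.
After 3 rounds: 424 + 284.08 + 190.3336 = ΔG·(1 − c^3)/(1 − c) = 424 × (1 − 0.300763)/0.33 ≈ $898.4 billion.

$898.4 billion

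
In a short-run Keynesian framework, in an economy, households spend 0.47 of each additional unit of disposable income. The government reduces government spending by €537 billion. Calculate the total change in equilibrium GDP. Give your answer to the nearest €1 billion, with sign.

Expenditure multiplier = 1/(1 − MPC) = 1/(1 − 0.47) = 1/0.53 ≈ 1.887.
ΔY = k × ΔG = (−€537 billion) / 0.53 ≈ −€1,013 billion.

−€1,013 billion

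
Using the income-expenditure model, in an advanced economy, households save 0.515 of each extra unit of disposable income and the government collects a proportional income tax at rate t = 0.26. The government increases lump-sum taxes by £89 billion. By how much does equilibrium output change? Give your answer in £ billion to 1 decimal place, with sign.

−£67.3 billion

MPC = 1 − MPS = 1 − 0.515 = 0.485.
A lump-sum tax change of +£89 billion shifts disposable income by −£89 billion; first-round consumption changes by −c × ΔT = −0.485 × (+£89 billion) = −£43.165 billion.
Expenditure multiplier = 1/(1 − c(1−t)) = 1/(1 − 0.485×0.74) = 1/0.6411 ≈ 1.56.
The tax multiplier is −c × k ≈ −0.757, so ΔY = k × (−c·ΔT) = (−£43.165 billion) / 0.6411 ≈ −£67.3 billion.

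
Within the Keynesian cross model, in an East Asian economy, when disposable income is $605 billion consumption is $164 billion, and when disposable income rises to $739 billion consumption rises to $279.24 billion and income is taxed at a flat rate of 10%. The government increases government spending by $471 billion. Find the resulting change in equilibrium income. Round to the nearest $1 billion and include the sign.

MPC = ΔC/ΔYd = (279.24 − 164)/(739 − 605) = 115.24/134 = 0.86.
Government-spending multiplier = 1/(1 − c(1−t)) = 1/(1 − 0.86×0.9) = 1/0.226 ≈ 4.425.
ΔY = k × ΔG = (+$471 billion) / 0.226 ≈ +$2,084 billion.

+$2,084 billion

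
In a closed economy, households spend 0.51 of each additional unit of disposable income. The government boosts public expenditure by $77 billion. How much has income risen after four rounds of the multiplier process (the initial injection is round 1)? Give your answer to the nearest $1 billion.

Round 1 adds ΔG = $77 billion; each later round is MPC = 0.51 times the previous.
After 4 rounds: 77 + 39.27 + 20.0277 + 10.214127 = ΔG·(1 − c^4)/(1 − c) = 77 × (1 − 0.06765201)/0.49 ≈ $147 billion.

$147 billion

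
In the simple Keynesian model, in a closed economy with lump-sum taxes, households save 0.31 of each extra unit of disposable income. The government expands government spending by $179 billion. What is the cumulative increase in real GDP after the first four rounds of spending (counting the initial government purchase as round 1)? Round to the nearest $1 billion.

MPC = 1 − MPS = 1 − 0.31 = 0.69.
Round 1 adds ΔG = $179 billion; each later round is MPC = 0.69 times the previous.
After 4 rounds: 179 + 123.51 + 85.2219 + 58.803111 = ΔG·(1 − c^4)/(1 − c) = 179 × (1 − 0.22667121)/0.31 ≈ $447 billion.

$447 billion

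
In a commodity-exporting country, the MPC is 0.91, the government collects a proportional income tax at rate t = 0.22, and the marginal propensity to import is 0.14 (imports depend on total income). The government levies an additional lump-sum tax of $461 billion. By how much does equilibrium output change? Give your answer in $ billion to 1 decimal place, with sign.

−$975.2 billion

A lump-sum tax change of +$461 billion shifts disposable income by −$461 billion; first-round consumption changes by −c × ΔT = −0.91 × (+$461 billion) = −$419.51 billion.
Expenditure multiplier = 1/(1 − c(1−t) + m) = 1/(1 − 0.91×0.78 + 0.14) = 1/0.4302 ≈ 2.325.
The tax multiplier is −c × k ≈ −2.115, so ΔY = k × (−c·ΔT) = (−$419.51 billion) / 0.4302 ≈ −$975.2 billion.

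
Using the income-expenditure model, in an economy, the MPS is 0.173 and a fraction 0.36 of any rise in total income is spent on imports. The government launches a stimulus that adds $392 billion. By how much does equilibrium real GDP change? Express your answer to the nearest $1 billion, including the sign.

MPC = 1 − MPS = 1 − 0.173 = 0.827.
Government-spending multiplier = 1/(1 − c + m) = 1/(1 − 0.827 + 0.36) = 1/0.533 ≈ 1.876.
ΔY = k × ΔG = (+$392 billion) / 0.533 ≈ +$735 billion.

+$735 billion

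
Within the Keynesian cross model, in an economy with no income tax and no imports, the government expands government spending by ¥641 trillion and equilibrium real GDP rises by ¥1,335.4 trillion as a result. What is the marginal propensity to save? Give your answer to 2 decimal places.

Implied spending multiplier k = ΔY/ΔG = 1,335.4/641 ≈ 2.0833.
Since k = 1/(1 − MPC), MPC = 1 − 1/k = 1 − ΔG/ΔY = 1 − 641/1,335.4 ≈ 0.52.
MPS = 1 − MPC = 0.48.

0.48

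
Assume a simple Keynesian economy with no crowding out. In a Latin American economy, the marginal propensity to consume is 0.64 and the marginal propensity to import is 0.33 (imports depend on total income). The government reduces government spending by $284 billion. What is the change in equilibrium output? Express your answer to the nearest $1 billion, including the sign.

−$412 billion

Government-spending multiplier = 1/(1 − c + m) = 1/(1 − 0.64 + 0.33) = 1/0.69 ≈ 1.449.
ΔY = k × ΔG = (−$284 billion) / 0.69 ≈ −$412 billion.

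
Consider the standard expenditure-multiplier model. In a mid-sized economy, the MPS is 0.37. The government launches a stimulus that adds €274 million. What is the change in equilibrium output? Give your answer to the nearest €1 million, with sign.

MPC = 1 − MPS = 1 − 0.37 = 0.63.
Expenditure multiplier = 1/(1 − MPC) = 1/(1 − 0.63) = 1/0.37 ≈ 2.703.
ΔY = k × ΔG = (+€274 million) / 0.37 ≈ +€741 million.

+€741 million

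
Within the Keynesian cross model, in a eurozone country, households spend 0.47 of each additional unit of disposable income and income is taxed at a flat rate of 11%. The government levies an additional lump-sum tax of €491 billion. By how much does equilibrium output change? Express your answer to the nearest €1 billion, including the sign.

A lump-sum tax change of +€491 billion shifts disposable income by −€491 billion; first-round consumption changes by −c × ΔT = −0.47 × (+€491 billion) = −€230.77 billion.
Expenditure multiplier = 1/(1 − c(1−t)) = 1/(1 − 0.47×0.89) = 1/0.5817 ≈ 1.719.
The tax multiplier is −c × k ≈ −0.808, so ΔY = k × (−c·ΔT) = (−€230.77 billion) / 0.5817 ≈ −€397 billion.

−€397 billion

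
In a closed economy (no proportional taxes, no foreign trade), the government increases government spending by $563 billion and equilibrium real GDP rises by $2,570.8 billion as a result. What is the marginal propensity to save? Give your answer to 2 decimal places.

0.22

Implied spending multiplier k = ΔY/ΔG = 2,570.8/563 ≈ 4.5663.
Since k = 1/(1 − MPC), MPC = 1 − 1/k = 1 − ΔG/ΔY = 1 − 563/2,570.8 ≈ 0.78.
MPS = 1 − MPC = 0.22.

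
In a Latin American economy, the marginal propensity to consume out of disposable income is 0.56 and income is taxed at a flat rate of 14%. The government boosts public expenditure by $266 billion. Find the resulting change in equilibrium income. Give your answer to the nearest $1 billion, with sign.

Government-spending multiplier = 1/(1 − c(1−t)) = 1/(1 − 0.56×0.86) = 1/0.5184 ≈ 1.929.
ΔY = k × ΔG = (+$266 billion) / 0.5184 ≈ +$513 billion.

+$513 billion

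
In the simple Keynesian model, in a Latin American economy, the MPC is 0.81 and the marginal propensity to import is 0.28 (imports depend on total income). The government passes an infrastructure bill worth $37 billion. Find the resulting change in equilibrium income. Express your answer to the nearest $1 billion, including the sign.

Government-spending multiplier = 1/(1 − c + m) = 1/(1 − 0.81 + 0.28) = 1/0.47 ≈ 2.128.
ΔY = k × ΔG = (+$37 billion) / 0.47 ≈ +$79 billion.

+$79 billion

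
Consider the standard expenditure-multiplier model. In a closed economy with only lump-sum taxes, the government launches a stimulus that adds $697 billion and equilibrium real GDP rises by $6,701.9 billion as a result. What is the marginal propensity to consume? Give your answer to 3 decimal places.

0.896

Implied spending multiplier k = ΔY/ΔG = 6,701.9/697 ≈ 9.6154.
Since k = 1/(1 − MPC), MPC = 1 − 1/k = 1 − ΔG/ΔY = 1 − 697/6,701.9 ≈ 0.896.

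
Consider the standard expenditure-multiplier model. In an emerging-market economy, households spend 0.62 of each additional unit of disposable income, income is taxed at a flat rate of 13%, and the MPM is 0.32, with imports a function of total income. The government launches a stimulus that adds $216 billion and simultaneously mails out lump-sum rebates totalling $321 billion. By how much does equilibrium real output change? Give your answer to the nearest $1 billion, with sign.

+$532 billion

Expenditure multiplier = 1/(1 − c(1−t) + m) = 1/(1 − 0.62×0.87 + 0.32) = 1/0.7806 ≈ 1.281.
ΔG contributes k·ΔG = (+$216 billion) / 0.7806 ≈ +$276.7 billion.
ΔT of −$321 billion changes first-round spending by −c·ΔT = +$199.02 billion, contributing k·(−c·ΔT) = (+$199.02 billion) / 0.7806 ≈ +$255 billion.
Net ΔY = k(ΔG − c·ΔT) = (+$415.02 billion) / 0.7806 ≈ +$532 billion.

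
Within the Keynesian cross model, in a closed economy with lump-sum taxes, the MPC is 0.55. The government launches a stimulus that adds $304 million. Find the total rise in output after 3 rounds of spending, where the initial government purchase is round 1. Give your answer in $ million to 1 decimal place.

$563.2 million

Round 1 adds ΔG = $304 million; each later round is MPC = 0.55 times the previous.
After 3 rounds: 304 + 167.2 + 91.96 = ΔG·(1 − c^3)/(1 − c) = 304 × (1 − 0.166375)/0.45 ≈ $563.2 million.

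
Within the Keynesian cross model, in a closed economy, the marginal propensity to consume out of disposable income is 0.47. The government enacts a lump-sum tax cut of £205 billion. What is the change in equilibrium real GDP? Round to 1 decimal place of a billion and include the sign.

A lump-sum tax change of −£205 billion shifts disposable income by +£205 billion; first-round consumption changes by −c × ΔT = −0.47 × (−£205 billion) = +£96.35 billion.
Expenditure multiplier = 1/(1 − MPC) = 1/(1 − 0.47) = 1/0.53 ≈ 1.887.
The tax multiplier is −c × k ≈ −0.887, so ΔY = k × (−c·ΔT) = (+£96.35 billion) / 0.53 ≈ +£181.8 billion.

+£181.8 billion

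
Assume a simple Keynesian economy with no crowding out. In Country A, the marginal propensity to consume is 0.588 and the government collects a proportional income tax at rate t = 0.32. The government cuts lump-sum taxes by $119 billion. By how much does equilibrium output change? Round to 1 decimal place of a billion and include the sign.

A lump-sum tax change of −$119 billion shifts disposable income by +$119 billion; first-round consumption changes by −c × ΔT = −0.588 × (−$119 billion) = +$69.972 billion.
Expenditure multiplier = 1/(1 − c(1−t)) = 1/(1 − 0.588×0.68) = 1/0.60016 ≈ 1.666.
The tax multiplier is −c × k ≈ −0.98, so ΔY = k × (−c·ΔT) = (+$69.972 billion) / 0.60016 ≈ +$116.6 billion.

+$116.6 billion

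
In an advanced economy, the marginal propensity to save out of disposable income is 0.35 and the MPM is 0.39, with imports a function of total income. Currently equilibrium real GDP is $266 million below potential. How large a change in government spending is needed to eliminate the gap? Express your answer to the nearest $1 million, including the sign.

+$197 million

MPC = 1 − MPS = 1 − 0.35 = 0.65.
Spending multiplier = 1/(1 − c + m) = 1/(1 − 0.65 + 0.39) = 1/0.74 ≈ 1.351.
Need ΔY = +$266 million, so ΔG = ΔY/k = (+$266 million) × 0.74 ≈ +$197 million.
The government should increase government spending by $197 million.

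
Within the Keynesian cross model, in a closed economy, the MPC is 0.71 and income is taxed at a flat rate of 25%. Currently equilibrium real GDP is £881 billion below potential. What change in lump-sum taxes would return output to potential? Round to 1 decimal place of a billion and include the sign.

−£580.1 billion

Spending multiplier = 1/(1 − c(1−t)) = 1/(1 − 0.71×0.75) = 1/0.4675 ≈ 2.139.
Tax multiplier = −c·k = −0.71/0.4675 ≈ −1.519. Need ΔY = +£881 billion, so ΔT = ΔY/(−c·k) = −(+£881 billion) × 0.4675 / 0.71 ≈ −£580.1 billion.
The government should cut lump-sum taxes by £580.1 billion.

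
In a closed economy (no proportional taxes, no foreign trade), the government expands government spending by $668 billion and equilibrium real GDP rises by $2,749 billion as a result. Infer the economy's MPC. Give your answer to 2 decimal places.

Implied spending multiplier k = ΔY/ΔG = 2,749/668 ≈ 4.1153.
Since k = 1/(1 − MPC), MPC = 1 − 1/k = 1 − ΔG/ΔY = 1 − 668/2,749 ≈ 0.76.

0.76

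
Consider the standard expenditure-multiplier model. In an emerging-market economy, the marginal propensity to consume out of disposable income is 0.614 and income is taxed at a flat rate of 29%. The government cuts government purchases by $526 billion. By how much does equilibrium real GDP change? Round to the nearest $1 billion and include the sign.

Government-spending multiplier = 1/(1 − c(1−t)) = 1/(1 − 0.614×0.71) = 1/0.56406 ≈ 1.773.
ΔY = k × ΔG = (−$526 billion) / 0.56406 ≈ −$933 billion.

−$933 billion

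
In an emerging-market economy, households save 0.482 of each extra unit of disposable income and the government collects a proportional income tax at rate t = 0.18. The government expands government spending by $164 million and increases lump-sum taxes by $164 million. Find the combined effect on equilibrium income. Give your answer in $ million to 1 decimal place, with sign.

MPC = 1 − MPS = 1 − 0.482 = 0.518.
Expenditure multiplier = 1/(1 − c(1−t)) = 1/(1 − 0.518×0.82) = 1/0.57524 ≈ 1.738.
ΔG contributes k·ΔG = (+$164 million) / 0.57524 ≈ +$285.1 million.
ΔT of +$164 million changes first-round spending by −c·ΔT = −$84.952 million, contributing k·(−c·ΔT) = (−$84.952 million) / 0.57524 ≈ −$147.7 million.
Net ΔY = k(ΔG − c·ΔT) = (+$79.048 million) / 0.57524 ≈ +$137.4 million.

+$137.4 million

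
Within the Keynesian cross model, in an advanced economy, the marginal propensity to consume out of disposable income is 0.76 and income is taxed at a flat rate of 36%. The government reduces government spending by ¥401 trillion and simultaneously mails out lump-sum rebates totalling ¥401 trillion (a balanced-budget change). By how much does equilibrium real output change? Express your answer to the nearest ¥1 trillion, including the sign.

Expenditure multiplier = 1/(1 − c(1−t)) = 1/(1 − 0.76×0.64) = 1/0.5136 ≈ 1.947.
ΔG contributes k·ΔG = (−¥401 trillion) / 0.5136 ≈ −¥780.8 trillion.
ΔT of −¥401 trillion changes first-round spending by −c·ΔT = +¥304.76 trillion, contributing k·(−c·ΔT) = (+¥304.76 trillion) / 0.5136 ≈ +¥593.4 trillion.
Net ΔY = k(ΔG − c·ΔT) = (−¥96.24 trillion) / 0.5136 ≈ −¥187 trillion.

−¥187 trillion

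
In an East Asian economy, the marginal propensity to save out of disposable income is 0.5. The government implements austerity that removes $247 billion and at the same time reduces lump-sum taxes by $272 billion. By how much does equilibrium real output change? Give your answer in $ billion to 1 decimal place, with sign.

−$222.0 billion

MPC = 1 − MPS = 1 − 0.5 = 0.5.
Expenditure multiplier = 1/(1 − MPC) = 1/(1 − 0.5) = 1/0.5 = 2.
ΔG contributes k·ΔG = (−$247 billion) / 0.5 = −$494 billion.
ΔT of −$272 billion changes first-round spending by −c·ΔT = +$136 billion, contributing k·(−c·ΔT) = (+$136 billion) / 0.5 = +$272 billion.
Net ΔY = k(ΔG − c·ΔT) = (−$111 billion) / 0.5 = −$222 billion.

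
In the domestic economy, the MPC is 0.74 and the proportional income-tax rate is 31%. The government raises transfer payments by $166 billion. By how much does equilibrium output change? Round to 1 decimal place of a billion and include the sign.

+$251.0 billion

The transfer change shifts disposable income by +$166 billion, so first-round consumption changes by c·ΔTR = 0.74 × (+$166 billion) = +$122.84 billion.
Expenditure multiplier = 1/(1 − c(1−t)) = 1/(1 − 0.74×0.69) = 1/0.4894 ≈ 2.043.
The transfer multiplier is c × k ≈ 1.512, so ΔY = k × (c·ΔTR) = (+$122.84 billion) / 0.4894 ≈ +$251 billion.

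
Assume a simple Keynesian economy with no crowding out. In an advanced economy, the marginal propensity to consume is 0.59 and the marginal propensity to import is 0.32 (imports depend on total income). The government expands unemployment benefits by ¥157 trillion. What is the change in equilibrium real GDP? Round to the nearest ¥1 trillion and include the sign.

+¥127 trillion

The transfer change shifts disposable income by +¥157 trillion, so first-round consumption changes by c·ΔTR = 0.59 × (+¥157 trillion) = +¥92.63 trillion.
Expenditure multiplier = 1/(1 − c + m) = 1/(1 − 0.59 + 0.32) = 1/0.73 ≈ 1.37.
The transfer multiplier is c × k ≈ 0.808, so ΔY = k × (c·ΔTR) = (+¥92.63 trillion) / 0.73 ≈ +¥127 trillion.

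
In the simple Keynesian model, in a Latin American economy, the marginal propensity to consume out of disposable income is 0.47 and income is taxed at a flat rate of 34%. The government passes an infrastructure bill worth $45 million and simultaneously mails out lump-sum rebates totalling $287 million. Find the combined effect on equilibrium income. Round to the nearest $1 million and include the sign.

+$261 million

Expenditure multiplier = 1/(1 − c(1−t)) = 1/(1 − 0.47×0.66) = 1/0.6898 ≈ 1.45.
ΔG contributes k·ΔG = (+$45 million) / 0.6898 ≈ +$65.2 million.
ΔT of −$287 million changes first-round spending by −c·ΔT = +$134.89 million, contributing k·(−c·ΔT) = (+$134.89 million) / 0.6898 ≈ +$195.5 million.
Net ΔY = k(ΔG − c·ΔT) = (+$179.89 million) / 0.6898 ≈ +$261 million.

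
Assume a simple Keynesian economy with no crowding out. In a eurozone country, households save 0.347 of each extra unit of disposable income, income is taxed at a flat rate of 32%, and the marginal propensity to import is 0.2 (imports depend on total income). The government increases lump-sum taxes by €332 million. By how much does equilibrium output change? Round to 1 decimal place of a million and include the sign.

MPC = 1 − MPS = 1 − 0.347 = 0.653.
A lump-sum tax change of +€332 million shifts disposable income by −€332 million; first-round consumption changes by −c × ΔT = −0.653 × (+€332 million) = −€216.796 million.
Expenditure multiplier = 1/(1 − c(1−t) + m) = 1/(1 − 0.653×0.68 + 0.2) = 1/0.75596 ≈ 1.323.
The tax multiplier is −c × k ≈ −0.864, so ΔY = k × (−c·ΔT) = (−€216.796 million) / 0.75596 ≈ −€286.8 million.

−€286.8 million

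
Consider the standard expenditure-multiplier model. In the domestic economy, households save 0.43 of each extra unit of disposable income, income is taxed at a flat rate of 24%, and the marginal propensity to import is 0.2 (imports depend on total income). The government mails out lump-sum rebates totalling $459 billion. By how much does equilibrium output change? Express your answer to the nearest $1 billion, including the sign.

+$341 billion

MPC = 1 − MPS = 1 − 0.43 = 0.57.
A lump-sum tax change of −$459 billion shifts disposable income by +$459 billion; first-round consumption changes by −c × ΔT = −0.57 × (−$459 billion) = +$261.63 billion.
Expenditure multiplier = 1/(1 − c(1−t) + m) = 1/(1 − 0.57×0.76 + 0.2) = 1/0.7668 ≈ 1.304.
The tax multiplier is −c × k ≈ −0.743, so ΔY = k × (−c·ΔT) = (+$261.63 billion) / 0.7668 ≈ +$341 billion.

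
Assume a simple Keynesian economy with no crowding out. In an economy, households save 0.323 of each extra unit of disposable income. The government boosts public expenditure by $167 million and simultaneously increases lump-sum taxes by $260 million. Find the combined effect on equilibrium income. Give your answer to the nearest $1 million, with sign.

MPC = 1 − MPS = 1 − 0.323 = 0.677.
Expenditure multiplier = 1/(1 − MPC) = 1/(1 − 0.677) = 1/0.323 ≈ 3.096.
ΔG contributes k·ΔG = (+$167 million) / 0.323 ≈ +$517 million.
ΔT of +$260 million changes first-round spending by −c·ΔT = −$176.02 million, contributing k·(−c·ΔT) = (−$176.02 million) / 0.323 ≈ −$545 million.
Net ΔY = k(ΔG − c·ΔT) = (−$9.02 million) / 0.323 ≈ −$28 million.

−$28 million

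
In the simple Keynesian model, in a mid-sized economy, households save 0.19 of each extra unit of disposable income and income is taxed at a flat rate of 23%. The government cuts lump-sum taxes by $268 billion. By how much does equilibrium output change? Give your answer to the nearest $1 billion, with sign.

MPC = 1 − MPS = 1 − 0.19 = 0.81.
A lump-sum tax change of −$268 billion shifts disposable income by +$268 billion; first-round consumption changes by −c × ΔT = −0.81 × (−$268 billion) = +$217.08 billion.
Expenditure multiplier = 1/(1 − c(1−t)) = 1/(1 − 0.81×0.77) = 1/0.3763 ≈ 2.657.
The tax multiplier is −c × k ≈ −2.153, so ΔY = k × (−c·ΔT) = (+$217.08 billion) / 0.3763 ≈ +$577 billion.

+$577 billion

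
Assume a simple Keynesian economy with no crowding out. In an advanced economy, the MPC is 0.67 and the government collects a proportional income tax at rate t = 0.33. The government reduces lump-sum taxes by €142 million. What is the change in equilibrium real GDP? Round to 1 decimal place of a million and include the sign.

+€172.6 million

A lump-sum tax change of −€142 million shifts disposable income by +€142 million; first-round consumption changes by −c × ΔT = −0.67 × (−€142 million) = +€95.14 million.
Expenditure multiplier = 1/(1 − c(1−t)) = 1/(1 − 0.67×0.67) = 1/0.5511 ≈ 1.815.
The tax multiplier is −c × k ≈ −1.216, so ΔY = k × (−c·ΔT) = (+€95.14 million) / 0.5511 ≈ +€172.6 million.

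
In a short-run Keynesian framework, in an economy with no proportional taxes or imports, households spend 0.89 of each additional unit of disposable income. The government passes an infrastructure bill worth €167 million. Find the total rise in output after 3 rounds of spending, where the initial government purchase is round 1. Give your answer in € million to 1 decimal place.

€447.9 million

Round 1 adds ΔG = €167 million; each later round is MPC = 0.89 times the previous.
After 3 rounds: 167 + 148.63 + 132.2807 = ΔG·(1 − c^3)/(1 − c) = 167 × (1 − 0.704969)/0.11 ≈ €447.9 million.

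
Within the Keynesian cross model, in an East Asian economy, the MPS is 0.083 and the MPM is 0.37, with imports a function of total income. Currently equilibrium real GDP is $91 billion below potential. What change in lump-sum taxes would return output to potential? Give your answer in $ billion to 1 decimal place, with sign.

−$45.0 billion

MPC = 1 − MPS = 1 − 0.083 = 0.917.
Spending multiplier = 1/(1 − c + m) = 1/(1 − 0.917 + 0.37) = 1/0.453 ≈ 2.208.
Tax multiplier = −c·k = −0.917/0.453 ≈ −2.024. Need ΔY = +$91 billion, so ΔT = ΔY/(−c·k) = −(+$91 billion) × 0.453 / 0.917 ≈ −$45 billion.
The government should cut lump-sum taxes by $45 billion.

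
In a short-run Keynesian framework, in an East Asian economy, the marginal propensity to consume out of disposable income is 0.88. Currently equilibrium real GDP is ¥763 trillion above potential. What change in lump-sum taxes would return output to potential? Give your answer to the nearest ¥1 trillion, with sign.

+¥104 trillion

Spending multiplier = 1/(1 − MPC) = 1/(1 − 0.88) = 1/0.12 ≈ 8.333.
Tax multiplier = −c·k = −0.88/0.12 ≈ −7.333. Need ΔY = −¥763 trillion, so ΔT = ΔY/(−c·k) = −(−¥763 trillion) × 0.12 / 0.88 ≈ +¥104 trillion.
The government should raise lump-sum taxes by ¥104 trillion.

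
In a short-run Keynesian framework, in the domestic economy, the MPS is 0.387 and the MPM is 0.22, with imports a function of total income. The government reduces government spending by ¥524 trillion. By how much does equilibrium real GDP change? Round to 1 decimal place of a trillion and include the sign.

−¥863.3 trillion

MPC = 1 − MPS = 1 − 0.387 = 0.613.
Spending multiplier = 1/(1 − c + m) = 1/(1 − 0.613 + 0.22) = 1/0.607 ≈ 1.647.
ΔY = k × ΔG = (−¥524 trillion) / 0.607 ≈ −¥863.3 trillion.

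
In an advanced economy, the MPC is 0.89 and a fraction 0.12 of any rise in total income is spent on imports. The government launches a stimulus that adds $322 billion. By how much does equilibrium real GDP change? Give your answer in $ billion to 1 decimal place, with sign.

Expenditure multiplier = 1/(1 − c + m) = 1/(1 − 0.89 + 0.12) = 1/0.23 ≈ 4.348.
ΔY = k × ΔG = (+$322 billion) / 0.23 = +$1,400 billion.

+$1,400.0 billion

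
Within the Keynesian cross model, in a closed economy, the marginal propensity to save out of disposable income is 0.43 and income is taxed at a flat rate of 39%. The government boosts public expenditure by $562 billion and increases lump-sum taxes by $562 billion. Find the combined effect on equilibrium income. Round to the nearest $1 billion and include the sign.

MPC = 1 − MPS = 1 − 0.43 = 0.57.
Expenditure multiplier = 1/(1 − c(1−t)) = 1/(1 − 0.57×0.61) = 1/0.6523 ≈ 1.533.
ΔG contributes k·ΔG = (+$562 billion) / 0.6523 ≈ +$861.6 billion.
ΔT of +$562 billion changes first-round spending by −c·ΔT = −$320.34 billion, contributing k·(−c·ΔT) = (−$320.34 billion) / 0.6523 ≈ −$491.1 billion.
Net ΔY = k(ΔG − c·ΔT) = (+$241.66 billion) / 0.6523 ≈ +$370 billion.

+$370 billion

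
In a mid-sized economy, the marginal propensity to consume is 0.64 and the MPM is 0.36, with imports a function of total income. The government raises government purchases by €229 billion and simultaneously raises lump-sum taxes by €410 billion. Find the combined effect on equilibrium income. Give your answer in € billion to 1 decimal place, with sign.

−€46.4 billion

Expenditure multiplier = 1/(1 − c + m) = 1/(1 − 0.64 + 0.36) = 1/0.72 ≈ 1.389.
ΔG contributes k·ΔG = (+€229 billion) / 0.72 ≈ +€318.1 billion.
ΔT of +€410 billion changes first-round spending by −c·ΔT = −€262.4 billion, contributing k·(−c·ΔT) = (−€262.4 billion) / 0.72 ≈ −€364.4 billion.
Net ΔY = k(ΔG − c·ΔT) = (−€33.4 billion) / 0.72 ≈ −€46.4 billion.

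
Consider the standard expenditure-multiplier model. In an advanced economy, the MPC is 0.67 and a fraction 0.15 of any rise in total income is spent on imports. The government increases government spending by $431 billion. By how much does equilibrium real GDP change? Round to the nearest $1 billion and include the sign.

Expenditure multiplier = 1/(1 − c + m) = 1/(1 − 0.67 + 0.15) = 1/0.48 ≈ 2.083.
ΔY = k × ΔG = (+$431 billion) / 0.48 ≈ +$898 billion.

+$898 billion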